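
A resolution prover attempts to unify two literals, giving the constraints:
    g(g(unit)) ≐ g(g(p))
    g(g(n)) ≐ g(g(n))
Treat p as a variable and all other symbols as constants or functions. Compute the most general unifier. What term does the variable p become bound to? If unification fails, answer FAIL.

unit

Decompose g/1: g(unit) ≐ g(p).
Decompose g/1: unit ≐ p.
Bind p := unit; no other remaining equation mentions p.
Delete trivial equation g(g(n)) ≐ g(g(n)).
MGU = { p := unit }, so p := unit.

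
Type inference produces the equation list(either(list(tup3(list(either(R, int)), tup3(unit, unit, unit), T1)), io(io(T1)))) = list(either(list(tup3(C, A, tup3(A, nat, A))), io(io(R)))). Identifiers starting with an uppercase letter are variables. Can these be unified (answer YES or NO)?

Decompose list/1: either(list(tup3(list(either(R, int)), tup3(unit, unit, unit), T1)), io(io(T1))) = either(list(tup3(C, A, tup3(A, nat, A))), io(io(R))).
Decompose either/2: list(tup3(list(either(R, int)), tup3(unit, unit, unit), T1)) = list(tup3(C, A, tup3(A, nat, A))),  io(io(T1)) = io(io(R)).
Decompose list/1: tup3(list(either(R, int)), tup3(unit, unit, unit), T1) = tup3(C, A, tup3(A, nat, A)).
Decompose tup3/3: list(either(R, int)) = C,  tup3(unit, unit, unit) = A,  T1 = tup3(A, nat, A).
Bind C := list(either(R, int)); no other remaining equation mentions C.
Bind A := tup3(unit, unit, unit); substituting into the one remaining equation that mentions A gives: T1 = tup3(tup3(unit, unit, unit), nat, tup3(unit, unit, unit)).
Bind T1 := tup3(tup3(unit, unit, unit), nat, tup3(unit, unit, unit)); substituting into the remaining equation gives: io(io(tup3(tup3(unit, unit, unit), nat, tup3(unit, unit, unit)))) = io(io(R)).
Decompose io/1: io(tup3(tup3(unit, unit, unit), nat, tup3(unit, unit, unit))) = io(R).
Decompose io/1: tup3(tup3(unit, unit, unit), nat, tup3(unit, unit, unit)) = R.
Bind R := tup3(tup3(unit, unit, unit), nat, tup3(unit, unit, unit)). Substituting into the earlier binding gives C := list(either(tup3(tup3(unit, unit, unit), nat, tup3(unit, unit, unit)), int)).
No equations remain and no clash or occurs-check failure arose, so a unifier exists.

YES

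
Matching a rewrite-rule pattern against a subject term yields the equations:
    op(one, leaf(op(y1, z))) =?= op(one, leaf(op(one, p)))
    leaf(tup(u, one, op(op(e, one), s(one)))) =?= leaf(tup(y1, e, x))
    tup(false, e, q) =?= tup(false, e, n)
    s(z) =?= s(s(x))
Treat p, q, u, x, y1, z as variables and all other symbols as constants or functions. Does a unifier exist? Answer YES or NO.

Decompose op/2: one =?= one,  leaf(op(y1, z)) =?= leaf(op(one, p)).
Delete trivial equation one =?= one.
Decompose leaf/1: op(y1, z) =?= op(one, p).
Decompose op/2: y1 =?= one,  z =?= p.
Bind y1 := one; substituting into the one remaining equation that mentions y1 gives: leaf(tup(u, one, op(op(e, one), s(one)))) =?= leaf(tup(one, e, x)).
Bind z := p; substituting into the one remaining equation that mentions z gives: s(p) =?= s(s(x)).
Decompose leaf/1: tup(u, one, op(op(e, one), s(one))) =?= tup(one, e, x).
Decompose tup/3: u =?= one,  one =?= e,  op(op(e, one), s(one)) =?= x.
Bind u := one; no other remaining equation mentions u.
Clash: constants one and e differ; no unifier exists.

NO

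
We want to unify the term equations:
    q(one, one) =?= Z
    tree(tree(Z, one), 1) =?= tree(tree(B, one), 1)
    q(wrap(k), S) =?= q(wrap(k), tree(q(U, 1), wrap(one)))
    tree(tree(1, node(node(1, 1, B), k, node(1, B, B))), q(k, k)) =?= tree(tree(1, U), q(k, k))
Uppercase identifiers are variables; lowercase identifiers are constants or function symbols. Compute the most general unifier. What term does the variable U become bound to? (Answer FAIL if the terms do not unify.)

Bind Z := q(one, one); substituting into the one remaining equation that mentions Z gives: tree(tree(q(one, one), one), 1) =?= tree(tree(B, one), 1).
Decompose tree/2: tree(q(one, one), one) =?= tree(B, one),  1 =?= 1.
Decompose tree/2: q(one, one) =?= B,  one =?= one.
Bind B := q(one, one); substituting into the one remaining equation that mentions B gives: tree(tree(1, node(node(1, 1, q(one, one)), k, node(1, q(one, one), q(one, one)))), q(k, k)) =?= tree(tree(1, U), q(k, k)).
Delete trivial equation one =?= one.
Delete trivial equation 1 =?= 1.
Decompose q/2: wrap(k) =?= wrap(k),  S =?= tree(q(U, 1), wrap(one)).
Delete trivial equation wrap(k) =?= wrap(k).
Bind S := tree(q(U, 1), wrap(one)); no other remaining equation mentions S.
Decompose tree/2: tree(1, node(node(1, 1, q(one, one)), k, node(1, q(one, one), q(one, one)))) =?= tree(1, U),  q(k, k) =?= q(k, k).
Decompose tree/2: 1 =?= 1,  node(node(1, 1, q(one, one)), k, node(1, q(one, one), q(one, one))) =?= U.
Delete trivial equation 1 =?= 1.
Bind U := node(node(1, 1, q(one, one)), k, node(1, q(one, one), q(one, one))); no other remaining equation mentions U. Substituting into the earlier binding gives S := tree(q(node(node(1, 1, q(one, one)), k, node(1, q(one, one), q(one, one))), 1), wrap(one)).
Delete trivial equation q(k, k) =?= q(k, k).
MGU = { Z -> q(one, one), B -> q(one, one), S -> tree(q(node(node(1, 1, q(one, one)), k, node(1, q(one, one), q(one, one))), 1), wrap(one)), U -> node(node(1, 1, q(one, one)), k, node(1, q(one, one), q(one, one))) }, so U -> node(node(1, 1, q(one, one)), k, node(1, q(one, one), q(one, one))).

node(node(1, 1, q(one, one)), k, node(1, q(one, one), q(one, one)))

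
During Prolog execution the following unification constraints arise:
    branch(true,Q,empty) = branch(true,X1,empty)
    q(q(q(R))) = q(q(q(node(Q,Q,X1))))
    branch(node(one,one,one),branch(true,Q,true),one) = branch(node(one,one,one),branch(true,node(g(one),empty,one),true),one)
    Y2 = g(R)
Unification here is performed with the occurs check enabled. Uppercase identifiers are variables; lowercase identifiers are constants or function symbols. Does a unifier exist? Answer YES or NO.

Decompose branch/3: true = true,  Q = X1,  empty = empty.
Delete trivial equation true = true.
Bind Q := X1; substituting into the 2 remaining equations that mention Q gives: q(q(q(R))) = q(q(q(node(X1,X1,X1)))),  branch(node(one,one,one),branch(true,X1,true),one) = branch(node(one,one,one),branch(true,node(g(one),empty,one),true),one).
Delete trivial equation empty = empty.
Decompose q/1: q(q(R)) = q(q(node(X1,X1,X1))).
Decompose q/1: q(R) = q(node(X1,X1,X1)).
Decompose q/1: R = node(X1,X1,X1).
Bind R := node(X1,X1,X1); substituting into the one remaining equation that mentions R gives: Y2 = g(node(X1,X1,X1)).
Decompose branch/3: node(one,one,one) = node(one,one,one),  branch(true,X1,true) = branch(true,node(g(one),empty,one),true),  one = one.
Delete trivial equation node(one,one,one) = node(one,one,one).
Decompose branch/3: true = true,  X1 = node(g(one),empty,one),  true = true.
Delete trivial equation true = true.
Bind X1 := node(g(one),empty,one); substituting into the one remaining equation that mentions X1 gives: Y2 = g(node(node(g(one),empty,one),node(g(one),empty,one),node(g(one),empty,one))). Substituting into the earlier bindings gives Q := node(g(one),empty,one), R := node(node(g(one),empty,one),node(g(one),empty,one),node(g(one),empty,one)).
Delete trivial equation true = true.
Delete trivial equation one = one.
Bind Y2 := g(node(node(g(one),empty,one),node(g(one),empty,one),node(g(one),empty,one))).
No equations remain and no clash or occurs-check failure arose, so a unifier exists.

YES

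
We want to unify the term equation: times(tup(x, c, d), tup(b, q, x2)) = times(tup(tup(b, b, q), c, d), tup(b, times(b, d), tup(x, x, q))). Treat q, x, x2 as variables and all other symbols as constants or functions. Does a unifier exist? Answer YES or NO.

YES

Decompose times/2: tup(x, c, d) = tup(tup(b, b, q), c, d),  tup(b, q, x2) = tup(b, times(b, d), tup(x, x, q)).
Decompose tup/3: x = tup(b, b, q),  c = c,  d = d.
Bind x := tup(b, b, q); substituting into the one remaining equation that mentions x gives: tup(b, q, x2) = tup(b, times(b, d), tup(tup(b, b, q), tup(b, b, q), q)).
Delete trivial equation c = c.
Delete trivial equation d = d.
Decompose tup/3: b = b,  q = times(b, d),  x2 = tup(tup(b, b, q), tup(b, b, q), q).
Delete trivial equation b = b.
Bind q := times(b, d); substituting into the remaining equation gives: x2 = tup(tup(b, b, times(b, d)), tup(b, b, times(b, d)), times(b, d)). Substituting into the earlier binding gives x := tup(b, b, times(b, d)).
Bind x2 := tup(tup(b, b, times(b, d)), tup(b, b, times(b, d)), times(b, d)).
No equations remain and no clash or occurs-check failure arose, so a unifier exists.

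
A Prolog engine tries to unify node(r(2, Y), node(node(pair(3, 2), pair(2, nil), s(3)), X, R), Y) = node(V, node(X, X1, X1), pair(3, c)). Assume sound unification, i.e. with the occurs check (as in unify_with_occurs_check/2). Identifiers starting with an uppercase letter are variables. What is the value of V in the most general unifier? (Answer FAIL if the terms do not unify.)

r(2, pair(3, c))

Decompose node/3: r(2, Y) = V,  node(node(pair(3, 2), pair(2, nil), s(3)), X, R) = node(X, X1, X1),  Y = pair(3, c).
Bind V := r(2, Y); no other remaining equation mentions V.
Decompose node/3: node(pair(3, 2), pair(2, nil), s(3)) = X,  X = X1,  R = X1.
Bind X := node(pair(3, 2), pair(2, nil), s(3)); substituting into the one remaining equation that mentions X gives: node(pair(3, 2), pair(2, nil), s(3)) = X1.
Bind X1 := node(pair(3, 2), pair(2, nil), s(3)); substituting into the one remaining equation that mentions X1 gives: R = node(pair(3, 2), pair(2, nil), s(3)).
Bind R := node(pair(3, 2), pair(2, nil), s(3)); no other remaining equation mentions R.
Bind Y := pair(3, c). Substituting into the earlier binding gives V := r(2, pair(3, c)).
MGU = { V ↦ r(2, pair(3, c)), X ↦ node(pair(3, 2), pair(2, nil), s(3)), X1 ↦ node(pair(3, 2), pair(2, nil), s(3)), R ↦ node(pair(3, 2), pair(2, nil), s(3)), Y ↦ pair(3, c) }, so V ↦ r(2, pair(3, c)).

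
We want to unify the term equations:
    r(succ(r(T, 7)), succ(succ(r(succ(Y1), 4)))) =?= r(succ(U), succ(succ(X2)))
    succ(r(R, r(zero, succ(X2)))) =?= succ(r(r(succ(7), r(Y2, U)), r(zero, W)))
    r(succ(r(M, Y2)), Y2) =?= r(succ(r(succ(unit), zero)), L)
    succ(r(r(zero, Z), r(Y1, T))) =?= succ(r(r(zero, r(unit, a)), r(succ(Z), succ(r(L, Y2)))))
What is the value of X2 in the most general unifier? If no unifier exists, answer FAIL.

Decompose r/2: succ(r(T, 7)) =?= succ(U),  succ(succ(r(succ(Y1), 4))) =?= succ(succ(X2)).
Decompose succ/1: r(T, 7) =?= U.
Bind U := r(T, 7); substituting into the one remaining equation that mentions U gives: succ(r(R, r(zero, succ(X2)))) =?= succ(r(r(succ(7), r(Y2, r(T, 7))), r(zero, W))).
Decompose succ/1: succ(r(succ(Y1), 4)) =?= succ(X2).
Decompose succ/1: r(succ(Y1), 4) =?= X2.
Bind X2 := r(succ(Y1), 4); substituting into the one remaining equation that mentions X2 gives: succ(r(R, r(zero, succ(r(succ(Y1), 4))))) =?= succ(r(r(succ(7), r(Y2, r(T, 7))), r(zero, W))).
Decompose succ/1: r(R, r(zero, succ(r(succ(Y1), 4)))) =?= r(r(succ(7), r(Y2, r(T, 7))), r(zero, W)).
Decompose r/2: R =?= r(succ(7), r(Y2, r(T, 7))),  r(zero, succ(r(succ(Y1), 4))) =?= r(zero, W).
Bind R := r(succ(7), r(Y2, r(T, 7))); no other remaining equation mentions R.
Decompose r/2: zero =?= zero,  succ(r(succ(Y1), 4)) =?= W.
Delete trivial equation zero =?= zero.
Bind W := succ(r(succ(Y1), 4)); no other remaining equation mentions W.
Decompose r/2: succ(r(M, Y2)) =?= succ(r(succ(unit), zero)),  Y2 =?= L.
Decompose succ/1: r(M, Y2) =?= r(succ(unit), zero).
Decompose r/2: M =?= succ(unit),  Y2 =?= zero.
Bind M := succ(unit); no other remaining equation mentions M.
Bind Y2 := zero; substituting into the remaining equations gives: zero =?= L,  succ(r(r(zero, Z), r(Y1, T))) =?= succ(r(r(zero, r(unit, a)), r(succ(Z), succ(r(L, zero))))). Substituting into the earlier binding gives R := r(succ(7), r(zero, r(T, 7))).
Bind L := zero; substituting into the remaining equation gives: succ(r(r(zero, Z), r(Y1, T))) =?= succ(r(r(zero, r(unit, a)), r(succ(Z), succ(r(zero, zero))))).
Decompose succ/1: r(r(zero, Z), r(Y1, T)) =?= r(r(zero, r(unit, a)), r(succ(Z), succ(r(zero, zero)))).
Decompose r/2: r(zero, Z) =?= r(zero, r(unit, a)),  r(Y1, T) =?= r(succ(Z), succ(r(zero, zero))).
Decompose r/2: zero =?= zero,  Z =?= r(unit, a).
Delete trivial equation zero =?= zero.
Bind Z := r(unit, a); substituting into the remaining equation gives: r(Y1, T) =?= r(succ(r(unit, a)), succ(r(zero, zero))).
Decompose r/2: Y1 =?= succ(r(unit, a)),  T =?= succ(r(zero, zero)).
Bind Y1 := succ(r(unit, a)); no other remaining equation mentions Y1. Substituting into the earlier bindings gives X2 := r(succ(succ(r(unit, a))), 4), W := succ(r(succ(succ(r(unit, a))), 4)).
Bind T := succ(r(zero, zero)). Substituting into the earlier bindings gives U := r(succ(r(zero, zero)), 7), R := r(succ(7), r(zero, r(succ(r(zero, zero)), 7))).
MGU = { U -> r(succ(r(zero, zero)), 7), X2 -> r(succ(succ(r(unit, a))), 4), R -> r(succ(7), r(zero, r(succ(r(zero, zero)), 7))), W -> succ(r(succ(succ(r(unit, a))), 4)), M -> succ(unit), Y2 -> zero, L -> zero, Z -> r(unit, a), Y1 -> succ(r(unit, a)), T -> succ(r(zero, zero)) }, so X2 -> r(succ(succ(r(unit, a))), 4).

r(succ(succ(r(unit, a))), 4)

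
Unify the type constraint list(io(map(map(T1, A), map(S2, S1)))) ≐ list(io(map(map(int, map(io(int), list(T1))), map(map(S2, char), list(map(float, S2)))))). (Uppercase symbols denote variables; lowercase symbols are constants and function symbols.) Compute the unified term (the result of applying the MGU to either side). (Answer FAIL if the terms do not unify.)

Decompose list/1: io(map(map(T1, A), map(S2, S1))) ≐ io(map(map(int, map(io(int), list(T1))), map(map(S2, char), list(map(float, S2))))).
Decompose io/1: map(map(T1, A), map(S2, S1)) ≐ map(map(int, map(io(int), list(T1))), map(map(S2, char), list(map(float, S2)))).
Decompose map/2: map(T1, A) ≐ map(int, map(io(int), list(T1))),  map(S2, S1) ≐ map(map(S2, char), list(map(float, S2))).
Decompose map/2: T1 ≐ int,  A ≐ map(io(int), list(T1)).
Bind T1 := int; substituting into the one remaining equation that mentions T1 gives: A ≐ map(io(int), list(int)).
Bind A := map(io(int), list(int)); no other remaining equation mentions A.
Decompose map/2: S2 ≐ map(S2, char),  S1 ≐ list(map(float, S2)).
Occurs check fails: S2 occurs in map(S2, char); the equation S2 ≐ map(S2, char) has no finite solution.

FAIL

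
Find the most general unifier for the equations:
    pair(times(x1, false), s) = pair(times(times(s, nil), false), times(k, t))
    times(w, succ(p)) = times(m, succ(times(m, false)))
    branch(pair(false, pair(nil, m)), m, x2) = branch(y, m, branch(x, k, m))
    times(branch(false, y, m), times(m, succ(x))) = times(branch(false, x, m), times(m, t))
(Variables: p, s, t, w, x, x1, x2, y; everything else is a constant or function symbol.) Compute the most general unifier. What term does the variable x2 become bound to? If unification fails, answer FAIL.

Decompose pair/2: times(x1, false) = times(times(s, nil), false),  s = times(k, t).
Decompose times/2: x1 = times(s, nil),  false = false.
Bind x1 := times(s, nil); no other remaining equation mentions x1.
Delete trivial equation false = false.
Bind s := times(k, t); no other remaining equation mentions s. Substituting into the earlier binding gives x1 := times(times(k, t), nil).
Decompose times/2: w = m,  succ(p) = succ(times(m, false)).
Bind w := m; no other remaining equation mentions w.
Decompose succ/1: p = times(m, false).
Bind p := times(m, false); no other remaining equation mentions p.
Decompose branch/3: pair(false, pair(nil, m)) = y,  m = m,  x2 = branch(x, k, m).
Bind y := pair(false, pair(nil, m)); substituting into the one remaining equation that mentions y gives: times(branch(false, pair(false, pair(nil, m)), m), times(m, succ(x))) = times(branch(false, x, m), times(m, t)).
Delete trivial equation m = m.
Bind x2 := branch(x, k, m); no other remaining equation mentions x2.
Decompose times/2: branch(false, pair(false, pair(nil, m)), m) = branch(false, x, m),  times(m, succ(x)) = times(m, t).
Decompose branch/3: false = false,  pair(false, pair(nil, m)) = x,  m = m.
Delete trivial equation false = false.
Bind x := pair(false, pair(nil, m)); substituting into the one remaining equation that mentions x gives: times(m, succ(pair(false, pair(nil, m)))) = times(m, t). Substituting into the earlier binding gives x2 := branch(pair(false, pair(nil, m)), k, m).
Delete trivial equation m = m.
Decompose times/2: m = m,  succ(pair(false, pair(nil, m))) = t.
Delete trivial equation m = m.
Bind t := succ(pair(false, pair(nil, m))). Substituting into the earlier bindings gives x1 := times(times(k, succ(pair(false, pair(nil, m)))), nil), s := times(k, succ(pair(false, pair(nil, m)))).
MGU = { x1 -> times(times(k, succ(pair(false, pair(nil, m)))), nil), s -> times(k, succ(pair(false, pair(nil, m)))), w -> m, p -> times(m, false), y -> pair(false, pair(nil, m)), x2 -> branch(pair(false, pair(nil, m)), k, m), x -> pair(false, pair(nil, m)), t -> succ(pair(false, pair(nil, m))) }, so x2 -> branch(pair(false, pair(nil, m)), k, m).

branch(pair(false, pair(nil, m)), k, m)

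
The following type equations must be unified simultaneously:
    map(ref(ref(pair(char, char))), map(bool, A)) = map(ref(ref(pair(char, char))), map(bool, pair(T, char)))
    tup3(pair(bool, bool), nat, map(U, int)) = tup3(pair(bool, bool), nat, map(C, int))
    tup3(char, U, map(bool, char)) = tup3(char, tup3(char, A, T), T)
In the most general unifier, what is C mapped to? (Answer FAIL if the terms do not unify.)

Decompose map/2: ref(ref(pair(char, char))) = ref(ref(pair(char, char))),  map(bool, A) = map(bool, pair(T, char)).
Delete trivial equation ref(ref(pair(char, char))) = ref(ref(pair(char, char))).
Decompose map/2: bool = bool,  A = pair(T, char).
Delete trivial equation bool = bool.
Bind A := pair(T, char); substituting into the one remaining equation that mentions A gives: tup3(char, U, map(bool, char)) = tup3(char, tup3(char, pair(T, char), T), T).
Decompose tup3/3: pair(bool, bool) = pair(bool, bool),  nat = nat,  map(U, int) = map(C, int).
Delete trivial equation pair(bool, bool) = pair(bool, bool).
Delete trivial equation nat = nat.
Decompose map/2: U = C,  int = int.
Bind U := C; substituting into the one remaining equation that mentions U gives: tup3(char, C, map(bool, char)) = tup3(char, tup3(char, pair(T, char), T), T).
Delete trivial equation int = int.
Decompose tup3/3: char = char,  C = tup3(char, pair(T, char), T),  map(bool, char) = T.
Delete trivial equation char = char.
Bind C := tup3(char, pair(T, char), T); no other remaining equation mentions C. Substituting into the earlier binding gives U := tup3(char, pair(T, char), T).
Bind T := map(bool, char). Substituting into the earlier bindings gives A := pair(map(bool, char), char), U := tup3(char, pair(map(bool, char), char), map(bool, char)), C := tup3(char, pair(map(bool, char), char), map(bool, char)).
MGU = { A := pair(map(bool, char), char), U := tup3(char, pair(map(bool, char), char), map(bool, char)), C := tup3(char, pair(map(bool, char), char), map(bool, char)), T := map(bool, char) }, so C := tup3(char, pair(map(bool, char), char), map(bool, char)).

tup3(char, pair(map(bool, char), char), map(bool, char))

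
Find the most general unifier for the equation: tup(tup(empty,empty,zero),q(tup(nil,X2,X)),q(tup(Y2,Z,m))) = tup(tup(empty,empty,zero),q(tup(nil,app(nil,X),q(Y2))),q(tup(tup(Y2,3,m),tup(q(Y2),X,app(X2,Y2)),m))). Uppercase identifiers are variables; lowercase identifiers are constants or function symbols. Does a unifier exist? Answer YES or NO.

NO

Decompose tup/3: tup(empty,empty,zero) = tup(empty,empty,zero),  q(tup(nil,X2,X)) = q(tup(nil,app(nil,X),q(Y2))),  q(tup(Y2,Z,m)) = q(tup(tup(Y2,3,m),tup(q(Y2),X,app(X2,Y2)),m)).
Delete trivial equation tup(empty,empty,zero) = tup(empty,empty,zero).
Decompose q/1: tup(nil,X2,X) = tup(nil,app(nil,X),q(Y2)).
Decompose tup/3: nil = nil,  X2 = app(nil,X),  X = q(Y2).
Delete trivial equation nil = nil.
Bind X2 := app(nil,X); substituting into the one remaining equation that mentions X2 gives: q(tup(Y2,Z,m)) = q(tup(tup(Y2,3,m),tup(q(Y2),X,app(app(nil,X),Y2)),m)).
Bind X := q(Y2); substituting into the remaining equation gives: q(tup(Y2,Z,m)) = q(tup(tup(Y2,3,m),tup(q(Y2),q(Y2),app(app(nil,q(Y2)),Y2)),m)). Substituting into the earlier binding gives X2 := app(nil,q(Y2)).
Decompose q/1: tup(Y2,Z,m) = tup(tup(Y2,3,m),tup(q(Y2),q(Y2),app(app(nil,q(Y2)),Y2)),m).
Decompose tup/3: Y2 = tup(Y2,3,m),  Z = tup(q(Y2),q(Y2),app(app(nil,q(Y2)),Y2)),  m = m.
Occurs check fails: Y2 occurs in tup(Y2,3,m); the equation Y2 = tup(Y2,3,m) has no finite solution.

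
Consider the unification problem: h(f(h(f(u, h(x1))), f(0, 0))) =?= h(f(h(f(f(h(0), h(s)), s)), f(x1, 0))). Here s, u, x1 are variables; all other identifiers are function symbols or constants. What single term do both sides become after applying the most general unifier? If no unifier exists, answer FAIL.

h(f(h(f(f(h(0), h(h(0))), h(0))), f(0, 0)))

Decompose h/1: f(h(f(u, h(x1))), f(0, 0)) =?= f(h(f(f(h(0), h(s)), s)), f(x1, 0)).
Decompose f/2: h(f(u, h(x1))) =?= h(f(f(h(0), h(s)), s)),  f(0, 0) =?= f(x1, 0).
Decompose h/1: f(u, h(x1)) =?= f(f(h(0), h(s)), s).
Decompose f/2: u =?= f(h(0), h(s)),  h(x1) =?= s.
Bind u := f(h(0), h(s)); no other remaining equation mentions u.
Bind s := h(x1); no other remaining equation mentions s. Substituting into the earlier binding gives u := f(h(0), h(h(x1))).
Decompose f/2: 0 =?= x1,  0 =?= 0.
Bind x1 := 0; no other remaining equation mentions x1. Substituting into the earlier bindings gives u := f(h(0), h(h(0))), s := h(0).
Delete trivial equation 0 =?= 0.
Applying the MGU to either side gives h(f(h(f(f(h(0), h(h(0))), h(0))), f(0, 0))).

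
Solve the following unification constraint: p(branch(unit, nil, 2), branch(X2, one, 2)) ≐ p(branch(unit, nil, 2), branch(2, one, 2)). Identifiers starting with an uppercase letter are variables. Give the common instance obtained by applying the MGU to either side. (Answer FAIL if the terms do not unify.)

Decompose p/2: branch(unit, nil, 2) ≐ branch(unit, nil, 2),  branch(X2, one, 2) ≐ branch(2, one, 2).
Delete trivial equation branch(unit, nil, 2) ≐ branch(unit, nil, 2).
Decompose branch/3: X2 ≐ 2,  one ≐ one,  2 ≐ 2.
Bind X2 := 2; no other remaining equation mentions X2.
Delete trivial equation one ≐ one.
Delete trivial equation 2 ≐ 2.
Applying the MGU to either side gives p(branch(unit, nil, 2), branch(2, one, 2)).

p(branch(unit, nil, 2), branch(2, one, 2))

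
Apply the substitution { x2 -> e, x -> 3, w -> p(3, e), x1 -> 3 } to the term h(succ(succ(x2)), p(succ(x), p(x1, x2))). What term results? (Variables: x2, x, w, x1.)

h(succ(succ(e)), p(succ(3), p(3, e)))

Replace each occurrence of x2 with e.
Replace each occurrence of x with 3.
Replace each occurrence of x1 with 3.
Result: h(succ(succ(e)), p(succ(3), p(3, e))).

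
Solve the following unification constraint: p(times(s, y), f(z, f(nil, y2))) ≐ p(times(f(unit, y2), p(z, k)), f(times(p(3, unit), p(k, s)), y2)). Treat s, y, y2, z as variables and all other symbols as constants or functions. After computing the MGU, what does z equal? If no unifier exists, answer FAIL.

FAIL

Decompose p/2: times(s, y) ≐ times(f(unit, y2), p(z, k)),  f(z, f(nil, y2)) ≐ f(times(p(3, unit), p(k, s)), y2).
Decompose times/2: s ≐ f(unit, y2),  y ≐ p(z, k).
Bind s := f(unit, y2); substituting into the one remaining equation that mentions s gives: f(z, f(nil, y2)) ≐ f(times(p(3, unit), p(k, f(unit, y2))), y2).
Bind y := p(z, k); no other remaining equation mentions y.
Decompose f/2: z ≐ times(p(3, unit), p(k, f(unit, y2))),  f(nil, y2) ≐ y2.
Bind z := times(p(3, unit), p(k, f(unit, y2))); no other remaining equation mentions z. Substituting into the earlier binding gives y := p(times(p(3, unit), p(k, f(unit, y2))), k).
Occurs check fails: y2 occurs in f(nil, y2); the equation y2 ≐ f(nil, y2) has no finite solution.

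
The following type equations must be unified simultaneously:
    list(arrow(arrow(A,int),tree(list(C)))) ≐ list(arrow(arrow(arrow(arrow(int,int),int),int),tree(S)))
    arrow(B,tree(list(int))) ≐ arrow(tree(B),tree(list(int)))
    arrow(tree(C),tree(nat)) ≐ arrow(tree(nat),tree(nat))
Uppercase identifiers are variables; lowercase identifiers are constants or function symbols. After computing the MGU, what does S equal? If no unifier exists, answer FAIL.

Decompose list/1: arrow(arrow(A,int),tree(list(C))) ≐ arrow(arrow(arrow(arrow(int,int),int),int),tree(S)).
Decompose arrow/2: arrow(A,int) ≐ arrow(arrow(arrow(int,int),int),int),  tree(list(C)) ≐ tree(S).
Decompose arrow/2: A ≐ arrow(arrow(int,int),int),  int ≐ int.
Bind A := arrow(arrow(int,int),int); no other remaining equation mentions A.
Delete trivial equation int ≐ int.
Decompose tree/1: list(C) ≐ S.
Bind S := list(C); no other remaining equation mentions S.
Decompose arrow/2: B ≐ tree(B),  tree(list(int)) ≐ tree(list(int)).
Occurs check fails: B occurs in tree(B); the equation B ≐ tree(B) has no finite solution.

FAIL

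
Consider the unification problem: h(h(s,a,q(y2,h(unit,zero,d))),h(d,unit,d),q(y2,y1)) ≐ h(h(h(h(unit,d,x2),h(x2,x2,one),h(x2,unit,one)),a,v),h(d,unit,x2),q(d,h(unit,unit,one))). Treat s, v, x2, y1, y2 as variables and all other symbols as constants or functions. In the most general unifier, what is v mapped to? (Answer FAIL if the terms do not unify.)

q(d,h(unit,zero,d))

Decompose h/3: h(s,a,q(y2,h(unit,zero,d))) ≐ h(h(h(unit,d,x2),h(x2,x2,one),h(x2,unit,one)),a,v),  h(d,unit,d) ≐ h(d,unit,x2),  q(y2,y1) ≐ q(d,h(unit,unit,one)).
Decompose h/3: s ≐ h(h(unit,d,x2),h(x2,x2,one),h(x2,unit,one)),  a ≐ a,  q(y2,h(unit,zero,d)) ≐ v.
Bind s := h(h(unit,d,x2),h(x2,x2,one),h(x2,unit,one)); no other remaining equation mentions s.
Delete trivial equation a ≐ a.
Bind v := q(y2,h(unit,zero,d)); no other remaining equation mentions v.
Decompose h/3: d ≐ d,  unit ≐ unit,  d ≐ x2.
Delete trivial equation d ≐ d.
Delete trivial equation unit ≐ unit.
Bind x2 := d; no other remaining equation mentions x2. Substituting into the earlier binding gives s := h(h(unit,d,d),h(d,d,one),h(d,unit,one)).
Decompose q/2: y2 ≐ d,  y1 ≐ h(unit,unit,one).
Bind y2 := d; no other remaining equation mentions y2. Substituting into the earlier binding gives v := q(d,h(unit,zero,d)).
Bind y1 := h(unit,unit,one).
MGU = { s ↦ h(h(unit,d,d),h(d,d,one),h(d,unit,one)), v ↦ q(d,h(unit,zero,d)), x2 ↦ d, y2 ↦ d, y1 ↦ h(unit,unit,one) }, so v ↦ q(d,h(unit,zero,d)).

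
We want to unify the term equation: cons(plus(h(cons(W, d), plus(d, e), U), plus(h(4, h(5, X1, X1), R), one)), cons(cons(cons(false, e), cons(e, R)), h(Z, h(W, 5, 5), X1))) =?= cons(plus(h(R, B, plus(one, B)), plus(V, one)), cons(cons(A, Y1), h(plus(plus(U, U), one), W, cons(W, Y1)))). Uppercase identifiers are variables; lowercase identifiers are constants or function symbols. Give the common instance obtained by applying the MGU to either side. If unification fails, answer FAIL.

FAIL

Decompose cons/2: plus(h(cons(W, d), plus(d, e), U), plus(h(4, h(5, X1, X1), R), one)) =?= plus(h(R, B, plus(one, B)), plus(V, one)),  cons(cons(cons(false, e), cons(e, R)), h(Z, h(W, 5, 5), X1)) =?= cons(cons(A, Y1), h(plus(plus(U, U), one), W, cons(W, Y1))).
Decompose plus/2: h(cons(W, d), plus(d, e), U) =?= h(R, B, plus(one, B)),  plus(h(4, h(5, X1, X1), R), one) =?= plus(V, one).
Decompose h/3: cons(W, d) =?= R,  plus(d, e) =?= B,  U =?= plus(one, B).
Bind R := cons(W, d); substituting into the 2 remaining equations that mention R gives: plus(h(4, h(5, X1, X1), cons(W, d)), one) =?= plus(V, one),  cons(cons(cons(false, e), cons(e, cons(W, d))), h(Z, h(W, 5, 5), X1)) =?= cons(cons(A, Y1), h(plus(plus(U, U), one), W, cons(W, Y1))).
Bind B := plus(d, e); substituting into the one remaining equation that mentions B gives: U =?= plus(one, plus(d, e)).
Bind U := plus(one, plus(d, e)); substituting into the one remaining equation that mentions U gives: cons(cons(cons(false, e), cons(e, cons(W, d))), h(Z, h(W, 5, 5), X1)) =?= cons(cons(A, Y1), h(plus(plus(plus(one, plus(d, e)), plus(one, plus(d, e))), one), W, cons(W, Y1))).
Decompose plus/2: h(4, h(5, X1, X1), cons(W, d)) =?= V,  one =?= one.
Bind V := h(4, h(5, X1, X1), cons(W, d)); no other remaining equation mentions V.
Delete trivial equation one =?= one.
Decompose cons/2: cons(cons(false, e), cons(e, cons(W, d))) =?= cons(A, Y1),  h(Z, h(W, 5, 5), X1) =?= h(plus(plus(plus(one, plus(d, e)), plus(one, plus(d, e))), one), W, cons(W, Y1)).
Decompose cons/2: cons(false, e) =?= A,  cons(e, cons(W, d)) =?= Y1.
Bind A := cons(false, e); no other remaining equation mentions A.
Bind Y1 := cons(e, cons(W, d)); substituting into the remaining equation gives: h(Z, h(W, 5, 5), X1) =?= h(plus(plus(plus(one, plus(d, e)), plus(one, plus(d, e))), one), W, cons(W, cons(e, cons(W, d)))).
Decompose h/3: Z =?= plus(plus(plus(one, plus(d, e)), plus(one, plus(d, e))), one),  h(W, 5, 5) =?= W,  X1 =?= cons(W, cons(e, cons(W, d))).
Bind Z := plus(plus(plus(one, plus(d, e)), plus(one, plus(d, e))), one); no other remaining equation mentions Z.
Occurs check fails: W occurs in h(W, 5, 5); the equation W =?= h(W, 5, 5) has no finite solution.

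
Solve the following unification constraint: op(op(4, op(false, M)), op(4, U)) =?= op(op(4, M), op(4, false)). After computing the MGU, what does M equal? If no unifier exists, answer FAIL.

FAIL

Decompose op/2: op(4, op(false, M)) =?= op(4, M),  op(4, U) =?= op(4, false).
Decompose op/2: 4 =?= 4,  op(false, M) =?= M.
Delete trivial equation 4 =?= 4.
Occurs check fails: M occurs in op(false, M); the equation M =?= op(false, M) has no finite solution.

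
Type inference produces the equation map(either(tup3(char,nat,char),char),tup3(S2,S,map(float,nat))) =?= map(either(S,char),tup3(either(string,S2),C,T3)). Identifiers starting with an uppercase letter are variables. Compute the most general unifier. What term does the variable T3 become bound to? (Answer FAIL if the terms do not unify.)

Decompose map/2: either(tup3(char,nat,char),char) =?= either(S,char),  tup3(S2,S,map(float,nat)) =?= tup3(either(string,S2),C,T3).
Decompose either/2: tup3(char,nat,char) =?= S,  char =?= char.
Bind S := tup3(char,nat,char); substituting into the one remaining equation that mentions S gives: tup3(S2,tup3(char,nat,char),map(float,nat)) =?= tup3(either(string,S2),C,T3).
Delete trivial equation char =?= char.
Decompose tup3/3: S2 =?= either(string,S2),  tup3(char,nat,char) =?= C,  map(float,nat) =?= T3.
Occurs check fails: S2 occurs in either(string,S2); the equation S2 =?= either(string,S2) has no finite solution.

FAIL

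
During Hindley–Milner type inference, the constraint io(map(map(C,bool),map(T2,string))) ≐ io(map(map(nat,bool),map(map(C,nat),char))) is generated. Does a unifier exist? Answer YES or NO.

NO

Decompose io/1: map(map(C,bool),map(T2,string)) ≐ map(map(nat,bool),map(map(C,nat),char)).
Decompose map/2: map(C,bool) ≐ map(nat,bool),  map(T2,string) ≐ map(map(C,nat),char).
Decompose map/2: C ≐ nat,  bool ≐ bool.
Bind C := nat; substituting into the one remaining equation that mentions C gives: map(T2,string) ≐ map(map(nat,nat),char).
Delete trivial equation bool ≐ bool.
Decompose map/2: T2 ≐ map(nat,nat),  string ≐ char.
Bind T2 := map(nat,nat); no other remaining equation mentions T2.
Clash: constants string and char differ; no unifier exists.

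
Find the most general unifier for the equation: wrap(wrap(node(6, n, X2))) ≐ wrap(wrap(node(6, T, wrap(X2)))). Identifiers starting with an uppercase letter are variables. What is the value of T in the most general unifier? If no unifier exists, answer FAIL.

Decompose wrap/1: wrap(node(6, n, X2)) ≐ wrap(node(6, T, wrap(X2))).
Decompose wrap/1: node(6, n, X2) ≐ node(6, T, wrap(X2)).
Decompose node/3: 6 ≐ 6,  n ≐ T,  X2 ≐ wrap(X2).
Delete trivial equation 6 ≐ 6.
Bind T := n; no other remaining equation mentions T.
Occurs check fails: X2 occurs in wrap(X2); the equation X2 ≐ wrap(X2) has no finite solution.

FAIL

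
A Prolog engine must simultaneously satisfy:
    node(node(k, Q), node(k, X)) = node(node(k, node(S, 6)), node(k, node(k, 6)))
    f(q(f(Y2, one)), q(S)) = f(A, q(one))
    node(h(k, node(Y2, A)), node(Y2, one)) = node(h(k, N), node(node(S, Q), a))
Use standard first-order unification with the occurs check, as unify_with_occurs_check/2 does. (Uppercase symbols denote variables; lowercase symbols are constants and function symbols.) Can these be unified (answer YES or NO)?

NO

Decompose node/2: node(k, Q) = node(k, node(S, 6)),  node(k, X) = node(k, node(k, 6)).
Decompose node/2: k = k,  Q = node(S, 6).
Delete trivial equation k = k.
Bind Q := node(S, 6); substituting into the one remaining equation that mentions Q gives: node(h(k, node(Y2, A)), node(Y2, one)) = node(h(k, N), node(node(S, node(S, 6)), a)).
Decompose node/2: k = k,  X = node(k, 6).
Delete trivial equation k = k.
Bind X := node(k, 6); no other remaining equation mentions X.
Decompose f/2: q(f(Y2, one)) = A,  q(S) = q(one).
Bind A := q(f(Y2, one)); substituting into the one remaining equation that mentions A gives: node(h(k, node(Y2, q(f(Y2, one)))), node(Y2, one)) = node(h(k, N), node(node(S, node(S, 6)), a)).
Decompose q/1: S = one.
Bind S := one; substituting into the remaining equation gives: node(h(k, node(Y2, q(f(Y2, one)))), node(Y2, one)) = node(h(k, N), node(node(one, node(one, 6)), a)). Substituting into the earlier binding gives Q := node(one, 6).
Decompose node/2: h(k, node(Y2, q(f(Y2, one)))) = h(k, N),  node(Y2, one) = node(node(one, node(one, 6)), a).
Decompose h/2: k = k,  node(Y2, q(f(Y2, one))) = N.
Delete trivial equation k = k.
Bind N := node(Y2, q(f(Y2, one))); no other remaining equation mentions N.
Decompose node/2: Y2 = node(one, node(one, 6)),  one = a.
Bind Y2 := node(one, node(one, 6)); no other remaining equation mentions Y2. Substituting into the earlier bindings gives A := q(f(node(one, node(one, 6)), one)), N := node(node(one, node(one, 6)), q(f(node(one, node(one, 6)), one))).
Clash: constants one and a differ; no unifier exists.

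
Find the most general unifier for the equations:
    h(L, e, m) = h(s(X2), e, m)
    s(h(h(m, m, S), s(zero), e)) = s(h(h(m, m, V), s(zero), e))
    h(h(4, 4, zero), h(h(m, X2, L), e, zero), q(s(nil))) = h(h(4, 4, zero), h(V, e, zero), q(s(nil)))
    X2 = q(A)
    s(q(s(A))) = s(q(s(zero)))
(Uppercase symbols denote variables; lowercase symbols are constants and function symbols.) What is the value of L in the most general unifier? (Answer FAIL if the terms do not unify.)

s(q(zero))

Decompose h/3: L = s(X2),  e = e,  m = m.
Bind L := s(X2); substituting into the one remaining equation that mentions L gives: h(h(4, 4, zero), h(h(m, X2, s(X2)), e, zero), q(s(nil))) = h(h(4, 4, zero), h(V, e, zero), q(s(nil))).
Delete trivial equation e = e.
Delete trivial equation m = m.
Decompose s/1: h(h(m, m, S), s(zero), e) = h(h(m, m, V), s(zero), e).
Decompose h/3: h(m, m, S) = h(m, m, V),  s(zero) = s(zero),  e = e.
Decompose h/3: m = m,  m = m,  S = V.
Delete trivial equation m = m.
Delete trivial equation m = m.
Bind S := V; no other remaining equation mentions S.
Delete trivial equation s(zero) = s(zero).
Delete trivial equation e = e.
Decompose h/3: h(4, 4, zero) = h(4, 4, zero),  h(h(m, X2, s(X2)), e, zero) = h(V, e, zero),  q(s(nil)) = q(s(nil)).
Delete trivial equation h(4, 4, zero) = h(4, 4, zero).
Decompose h/3: h(m, X2, s(X2)) = V,  e = e,  zero = zero.
Bind V := h(m, X2, s(X2)); no other remaining equation mentions V. Substituting into the earlier binding gives S := h(m, X2, s(X2)).
Delete trivial equation e = e.
Delete trivial equation zero = zero.
Delete trivial equation q(s(nil)) = q(s(nil)).
Bind X2 := q(A); no other remaining equation mentions X2. Substituting into the earlier bindings gives L := s(q(A)), S := h(m, q(A), s(q(A))), V := h(m, q(A), s(q(A))).
Decompose s/1: q(s(A)) = q(s(zero)).
Decompose q/1: s(A) = s(zero).
Decompose s/1: A = zero.
Bind A := zero. Substituting into the earlier bindings gives L := s(q(zero)), S := h(m, q(zero), s(q(zero))), V := h(m, q(zero), s(q(zero))), X2 := q(zero).
MGU = { L ↦ s(q(zero)), S ↦ h(m, q(zero), s(q(zero))), V ↦ h(m, q(zero), s(q(zero))), X2 ↦ q(zero), A ↦ zero }, so L ↦ s(q(zero)).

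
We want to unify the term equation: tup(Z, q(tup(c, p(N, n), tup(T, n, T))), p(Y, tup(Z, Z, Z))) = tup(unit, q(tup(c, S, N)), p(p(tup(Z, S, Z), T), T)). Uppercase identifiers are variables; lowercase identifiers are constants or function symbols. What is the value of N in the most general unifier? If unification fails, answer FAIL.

Decompose tup/3: Z = unit,  q(tup(c, p(N, n), tup(T, n, T))) = q(tup(c, S, N)),  p(Y, tup(Z, Z, Z)) = p(p(tup(Z, S, Z), T), T).
Bind Z := unit; substituting into the one remaining equation that mentions Z gives: p(Y, tup(unit, unit, unit)) = p(p(tup(unit, S, unit), T), T).
Decompose q/1: tup(c, p(N, n), tup(T, n, T)) = tup(c, S, N).
Decompose tup/3: c = c,  p(N, n) = S,  tup(T, n, T) = N.
Delete trivial equation c = c.
Bind S := p(N, n); substituting into the one remaining equation that mentions S gives: p(Y, tup(unit, unit, unit)) = p(p(tup(unit, p(N, n), unit), T), T).
Bind N := tup(T, n, T); substituting into the remaining equation gives: p(Y, tup(unit, unit, unit)) = p(p(tup(unit, p(tup(T, n, T), n), unit), T), T). Substituting into the earlier binding gives S := p(tup(T, n, T), n).
Decompose p/2: Y = p(tup(unit, p(tup(T, n, T), n), unit), T),  tup(unit, unit, unit) = T.
Bind Y := p(tup(unit, p(tup(T, n, T), n), unit), T); no other remaining equation mentions Y.
Bind T := tup(unit, unit, unit). Substituting into the earlier bindings gives S := p(tup(tup(unit, unit, unit), n, tup(unit, unit, unit)), n), N := tup(tup(unit, unit, unit), n, tup(unit, unit, unit)), Y := p(tup(unit, p(tup(tup(unit, unit, unit), n, tup(unit, unit, unit)), n), unit), tup(unit, unit, unit)).
MGU = { Z := unit, S := p(tup(tup(unit, unit, unit), n, tup(unit, unit, unit)), n), N := tup(tup(unit, unit, unit), n, tup(unit, unit, unit)), Y := p(tup(unit, p(tup(tup(unit, unit, unit), n, tup(unit, unit, unit)), n), unit), tup(unit, unit, unit)), T := tup(unit, unit, unit) }, so N := tup(tup(unit, unit, unit), n, tup(unit, unit, unit)).

tup(tup(unit, unit, unit), n, tup(unit, unit, unit))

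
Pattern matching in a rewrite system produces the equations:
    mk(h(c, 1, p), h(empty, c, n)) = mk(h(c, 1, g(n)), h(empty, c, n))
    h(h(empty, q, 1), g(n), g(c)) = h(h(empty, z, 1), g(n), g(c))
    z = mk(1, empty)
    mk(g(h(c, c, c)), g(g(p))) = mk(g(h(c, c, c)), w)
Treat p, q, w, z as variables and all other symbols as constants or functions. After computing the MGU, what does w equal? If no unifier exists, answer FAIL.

g(g(g(n)))

Decompose mk/2: h(c, 1, p) = h(c, 1, g(n)),  h(empty, c, n) = h(empty, c, n).
Decompose h/3: c = c,  1 = 1,  p = g(n).
Delete trivial equation c = c.
Delete trivial equation 1 = 1.
Bind p := g(n); substituting into the one remaining equation that mentions p gives: mk(g(h(c, c, c)), g(g(g(n)))) = mk(g(h(c, c, c)), w).
Delete trivial equation h(empty, c, n) = h(empty, c, n).
Decompose h/3: h(empty, q, 1) = h(empty, z, 1),  g(n) = g(n),  g(c) = g(c).
Decompose h/3: empty = empty,  q = z,  1 = 1.
Delete trivial equation empty = empty.
Bind q := z; no other remaining equation mentions q.
Delete trivial equation 1 = 1.
Delete trivial equation g(n) = g(n).
Delete trivial equation g(c) = g(c).
Bind z := mk(1, empty); no other remaining equation mentions z. Substituting into the earlier binding gives q := mk(1, empty).
Decompose mk/2: g(h(c, c, c)) = g(h(c, c, c)),  g(g(g(n))) = w.
Delete trivial equation g(h(c, c, c)) = g(h(c, c, c)).
Bind w := g(g(g(n))).
MGU = { p -> g(n), q -> mk(1, empty), z -> mk(1, empty), w -> g(g(g(n))) }, so w -> g(g(g(n))).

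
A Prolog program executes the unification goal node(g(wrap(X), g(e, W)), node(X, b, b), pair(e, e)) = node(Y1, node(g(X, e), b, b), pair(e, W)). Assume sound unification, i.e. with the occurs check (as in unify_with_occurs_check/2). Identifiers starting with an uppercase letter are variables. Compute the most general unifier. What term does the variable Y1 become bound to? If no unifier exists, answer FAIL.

FAIL

Decompose node/3: g(wrap(X), g(e, W)) = Y1,  node(X, b, b) = node(g(X, e), b, b),  pair(e, e) = pair(e, W).
Bind Y1 := g(wrap(X), g(e, W)); no other remaining equation mentions Y1.
Decompose node/3: X = g(X, e),  b = b,  b = b.
Occurs check fails: X occurs in g(X, e); the equation X = g(X, e) has no finite solution.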